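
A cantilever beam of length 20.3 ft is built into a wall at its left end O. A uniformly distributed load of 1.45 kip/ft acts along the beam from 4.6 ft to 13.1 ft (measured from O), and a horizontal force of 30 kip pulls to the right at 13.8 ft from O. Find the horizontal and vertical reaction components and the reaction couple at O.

O_x = -30.00 kip, O_y = 12.32 kip, M_O = 109.1 kip·ft

Resultant of the distributed load: 1.45 × 8.5 = 12.325 kip at 8.85 ft from O.
ΣF_x = 0: O_x + 30 = 0 → O_x = -30.00 kip.
ΣF_y = 0: O_y − 1.45·8.5 = 0 → O_y = 12.32 kip.
ΣM about O: M_O − (1.45·8.5)·8.85 = 0 → M_O = 109.1 kip·ft.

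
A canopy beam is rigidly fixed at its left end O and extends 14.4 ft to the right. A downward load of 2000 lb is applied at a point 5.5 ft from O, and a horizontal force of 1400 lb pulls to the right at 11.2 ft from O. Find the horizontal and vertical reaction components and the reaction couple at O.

ΣF_x = 0: O_x + 1400 = 0 → O_x = -1400 lb.
ΣF_y = 0: O_y − 2000 = 0 → O_y = 2000 lb.
ΣM about O: M_O − 2000·5.5 = 0 → M_O = 11000 lb·ft.

O_x = -1400 lb, O_y = 2000 lb, M_O = 11000 lb·ft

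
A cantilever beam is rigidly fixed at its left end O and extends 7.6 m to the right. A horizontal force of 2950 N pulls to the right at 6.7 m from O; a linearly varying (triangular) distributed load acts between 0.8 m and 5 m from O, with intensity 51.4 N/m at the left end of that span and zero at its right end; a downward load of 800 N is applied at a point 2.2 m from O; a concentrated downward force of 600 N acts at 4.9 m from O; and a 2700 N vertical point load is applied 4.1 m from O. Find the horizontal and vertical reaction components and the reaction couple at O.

O_x = -2950 N, O_y = 4208 N, M_O = 16010 N·m

Resultant of the triangular load: ½ × 51.4 × 4.2 = 107.94 N, acting at 2.2 m from O (one-third of the span from the peak).
ΣF_x = 0: O_x + 2950 = 0 → O_x = -2950 N.
ΣF_y = 0: O_y − ½·51.4·4.2 − 800 − 600 − 2700 = 0 → O_y = 4208 N.
ΣM about O: M_O − (½·51.4·4.2)·2.2 − 800·2.2 − 600·4.9 − 2700·4.1 = 0 → M_O = 16010 N·m.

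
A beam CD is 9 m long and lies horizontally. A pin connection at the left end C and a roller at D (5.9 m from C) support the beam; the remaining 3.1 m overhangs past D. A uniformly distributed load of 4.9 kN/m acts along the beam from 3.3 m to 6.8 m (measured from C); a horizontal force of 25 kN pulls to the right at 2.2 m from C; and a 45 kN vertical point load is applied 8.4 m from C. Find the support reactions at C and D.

C_x = -25.00 kN, C_y = -16.60 kN, D_y = 78.75 kN

Resultant of the distributed load: 4.9 × 3.5 = 17.15 kN at 5.05 m from C.
Moments about C: D_y·5.9 − (4.9·3.5)·5.05 − 45·8.4 = 0 → D_y = 464.6075/5.9 = 78.747 ≈ 78.75 kN.
ΣF_y = 0: C_y + 78.747 − 4.9·3.5 − 45 = 0 → C_y = -16.60 kN.
ΣF_x = 0: C_x + 25 = 0 → C_x = -25.00 kN.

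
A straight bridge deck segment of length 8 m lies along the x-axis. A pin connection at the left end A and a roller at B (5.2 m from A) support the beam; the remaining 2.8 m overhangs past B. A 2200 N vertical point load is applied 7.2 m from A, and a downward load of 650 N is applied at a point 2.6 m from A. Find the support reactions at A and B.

ΣM about A: B_y·5.2 − 2200·7.2 − 650·2.6 = 0 → B_y = 17530/5.2 = 3371.15 ≈ 3371 N.
ΣF_y = 0: A_y + 3371.15 − 2200 − 650 = 0 → A_y = -521.2 N.
ΣF_x = 0: no horizontal applied forces, so A_x = 0.

A_x = 0, A_y = -521.2 N, B_y = 3371 N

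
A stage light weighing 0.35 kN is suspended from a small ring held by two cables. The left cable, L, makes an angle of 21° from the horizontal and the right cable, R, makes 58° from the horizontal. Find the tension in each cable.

ΣF_x = 0: −T_L·cos21° + T_R·cos58° = 0 → T_R = 1.76174·T_L.
ΣF_y = 0: T_L·sin21° + T_R·sin58° = 0.35.
Substitute: T_L·(0.358368 + 1.76174·0.848048) = 0.35 → T_L = 0.188943 ≈ 0.1889 kN.
Then T_R = 1.76174 × 0.188943 = 0.3329 kN.

T_L = 0.1889 kN, T_R = 0.3329 kN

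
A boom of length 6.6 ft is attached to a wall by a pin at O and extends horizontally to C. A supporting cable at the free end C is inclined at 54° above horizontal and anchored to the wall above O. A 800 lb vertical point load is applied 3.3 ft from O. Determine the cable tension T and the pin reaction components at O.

T = 494.4 lb, O_x = 290.6 lb, O_y = 400.0 lb

ΣM about O: T·sin54°·6.6 − 800·3.3 = 0 → T = 2640/(6.6·0.809017) = 494.427 ≈ 494.4 lb.
ΣF_x = 0: O_x − T·cos54° = 0 → O_x = 494.427 × 0.587785 = 290.6 lb.
ΣF_y = 0: O_y + T·sin54° − 800 = 0 → O_y = 800 − 494.427 × 0.809017 = 400.0 lb.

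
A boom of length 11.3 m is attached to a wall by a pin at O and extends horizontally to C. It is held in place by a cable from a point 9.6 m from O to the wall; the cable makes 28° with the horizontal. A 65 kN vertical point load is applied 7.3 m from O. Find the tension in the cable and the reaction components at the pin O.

T = 105.3 kN, O_x = 92.96 kN, O_y = 15.57 kN

ΣM about O: T·sin28°·9.6 − 65·7.3 = 0 → T = 474.5/(9.6·0.469472) = 105.282 ≈ 105.3 kN.
ΣF_x = 0: O_x − T·cos28° = 0 → O_x = 105.282 × 0.882948 = 92.96 kN.
ΣF_y = 0: O_y + T·sin28° − 65 = 0 → O_y = 65 − 105.282 × 0.469472 = 15.57 kN.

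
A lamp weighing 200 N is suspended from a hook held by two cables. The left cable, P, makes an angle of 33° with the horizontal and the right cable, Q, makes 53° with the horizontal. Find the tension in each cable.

T_P = 120.7 N, T_Q = 168.1 N

ΣF_x = 0: −T_P·cos33° + T_Q·cos53° = 0 → T_Q = 1.39357·T_P.
ΣF_y = 0: T_P·sin33° + T_Q·sin53° = 200.
Substitute: T_P·(0.544639 + 1.39357·0.798636) = 200 → T_P = 120.657 ≈ 120.7 N.
Then T_Q = 1.39357 × 120.657 = 168.1 N.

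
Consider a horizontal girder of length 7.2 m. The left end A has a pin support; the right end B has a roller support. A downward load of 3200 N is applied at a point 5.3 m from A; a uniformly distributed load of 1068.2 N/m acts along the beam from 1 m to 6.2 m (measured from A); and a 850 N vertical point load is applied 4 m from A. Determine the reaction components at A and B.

Resultant of the distributed load: 1068.2 × 5.2 = 5554.64 N at 3.6 m from A.
ΣM about A: B_y·7.2 − 3200·5.3 − (1068.2·5.2)·3.6 − 850·4 = 0 → B_y = 40356.704/7.2 = 5605.1 ≈ 5605 N.
ΣF_y = 0: A_y + 5605.1 − 3200 − 1068.2·5.2 − 850 = 0 → A_y = 4000 N.
ΣF_x = 0: no horizontal applied forces, so A_x = 0.

A_x = 0, A_y = 4000 N, B_y = 5605 N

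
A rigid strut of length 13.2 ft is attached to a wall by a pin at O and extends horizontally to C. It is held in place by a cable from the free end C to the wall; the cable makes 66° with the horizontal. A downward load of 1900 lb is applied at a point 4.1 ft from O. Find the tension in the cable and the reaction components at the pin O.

T = 646.0 lb, O_x = 262.8 lb, O_y = 1310 lb

ΣM about O: T·sin66°·13.2 − 1900·4.1 = 0 → T = 7790/(13.2·0.913545) = 646.002 ≈ 646.0 lb.
ΣF_x = 0: O_x − T·cos66° = 0 → O_x = 646.002 × 0.406737 = 262.8 lb.
ΣF_y = 0: O_y + T·sin66° − 1900 = 0 → O_y = 1900 − 646.002 × 0.913545 = 1310 lb.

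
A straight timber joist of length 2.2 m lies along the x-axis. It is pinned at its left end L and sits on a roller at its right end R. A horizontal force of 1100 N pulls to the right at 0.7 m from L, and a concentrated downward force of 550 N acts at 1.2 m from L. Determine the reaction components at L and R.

L_x = -1100 N, L_y = 250.0 N, R_y = 300.0 N

Moments about L: R_y·2.2 − 550·1.2 = 0 → R_y = 660/2.2 = 300.0 N.
ΣF_y = 0: L_y + 300 − 550 = 0 → L_y = 250.0 N.
ΣF_x = 0: L_x + 1100 = 0 → L_x = -1100 N.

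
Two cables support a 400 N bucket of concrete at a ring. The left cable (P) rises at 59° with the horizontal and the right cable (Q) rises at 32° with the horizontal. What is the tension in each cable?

T_P = 339.3 N, T_Q = 206.0 N

ΣF_x = 0: −T_P·cos59° + T_Q·cos32° = 0 → T_Q = 0.607322·T_P.
ΣF_y = 0: T_P·sin59° + T_Q·sin32° = 400.
Substitute: T_P·(0.857167 + 0.607322·0.529919) = 400 → T_P = 339.271 ≈ 339.3 N.
Then T_Q = 0.607322 × 339.271 = 206.0 N.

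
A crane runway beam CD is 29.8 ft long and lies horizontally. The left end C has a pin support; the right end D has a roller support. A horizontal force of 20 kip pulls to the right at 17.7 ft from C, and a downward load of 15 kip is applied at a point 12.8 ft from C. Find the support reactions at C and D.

Moments about C: D_y·29.8 − 15·12.8 = 0 → D_y = 192/29.8 = 6.44295 ≈ 6.443 kip.
ΣF_y = 0: C_y + 6.44295 − 15 = 0 → C_y = 8.557 kip.
ΣF_x = 0: C_x + 20 = 0 → C_x = -20.00 kip.

C_x = -20.00 kip, C_y = 8.557 kip, D_y = 6.443 kip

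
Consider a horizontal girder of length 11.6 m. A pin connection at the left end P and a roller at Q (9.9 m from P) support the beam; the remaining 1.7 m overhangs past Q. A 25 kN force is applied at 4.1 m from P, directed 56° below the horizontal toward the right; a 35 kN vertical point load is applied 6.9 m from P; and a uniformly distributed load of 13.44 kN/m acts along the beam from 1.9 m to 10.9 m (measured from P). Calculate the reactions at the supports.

P_x = -13.98 kN, P_y = 65.51 kN, Q_y = 111.2 kN

Resultant of the distributed load: 13.44 × 9 = 120.96 kN at 6.4 m from P.
Taking moments about P: Q_y·9.9 − 25·sin56°·4.1 − 35·6.9 − (13.44·9)·6.4 = 0 → Q_y = 1100.62/9.9 = 111.174 ≈ 111.2 kN.
ΣF_y = 0: P_y + 111.174 − 25·sin56° − 35 − 13.44·9 = 0 → P_y = 65.51 kN.
ΣF_x = 0: P_x + 25·cos56° = 0 → P_x = -13.98 kN.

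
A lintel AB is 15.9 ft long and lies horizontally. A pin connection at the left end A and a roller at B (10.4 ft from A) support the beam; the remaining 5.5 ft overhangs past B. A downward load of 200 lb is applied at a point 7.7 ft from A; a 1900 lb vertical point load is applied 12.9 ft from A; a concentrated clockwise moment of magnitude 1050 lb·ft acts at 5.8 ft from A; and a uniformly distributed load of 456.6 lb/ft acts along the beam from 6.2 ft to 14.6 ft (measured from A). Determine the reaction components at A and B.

A_x = 0, A_y = -505.8 lb, B_y = 6441 lb

Resultant of the distributed load: 456.6 × 8.4 = 3835.44 lb at 10.4 ft from A.
ΣM about A: B_y·10.4 − 200·7.7 − 1900·12.9 − 1050 − (456.6·8.4)·10.4 = 0 → B_y = 66988.576/10.4 = 6441.21 ≈ 6441 lb.
ΣF_y = 0: A_y + 6441.21 − 200 − 1900 − 456.6·8.4 = 0 → A_y = -505.8 lb.
ΣF_x = 0: no horizontal applied forces, so A_x = 0.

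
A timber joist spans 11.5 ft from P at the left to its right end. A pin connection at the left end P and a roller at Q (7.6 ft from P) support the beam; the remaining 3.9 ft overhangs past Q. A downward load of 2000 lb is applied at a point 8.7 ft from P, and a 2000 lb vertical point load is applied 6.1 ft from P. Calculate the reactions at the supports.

P_x = 0, P_y = 105.3 lb, Q_y = 3895 lb

ΣM about P: Q_y·7.6 − 2000·8.7 − 2000·6.1 = 0 → Q_y = 29600/7.6 = 3894.74 ≈ 3895 lb.
ΣF_y = 0: P_y + 3894.74 − 2000 − 2000 = 0 → P_y = 105.3 lb.
ΣF_x = 0: no horizontal applied forces, so P_x = 0.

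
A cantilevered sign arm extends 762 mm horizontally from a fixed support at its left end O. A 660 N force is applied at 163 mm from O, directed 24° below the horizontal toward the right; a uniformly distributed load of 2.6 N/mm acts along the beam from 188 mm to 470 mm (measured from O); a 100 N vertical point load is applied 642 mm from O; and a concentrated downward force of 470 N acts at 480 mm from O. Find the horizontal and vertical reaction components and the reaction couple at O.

O_x = -602.9 N, O_y = 1572 N, M_O = 574800 N·mm

Resultant of the distributed load: 2.6 × 282 = 733.2 N at 329 mm from O.
ΣF_x = 0: O_x + 660·cos24° = 0 → O_x = -602.9 N.
ΣF_y = 0: O_y − 660·sin24° − 2.6·282 − 100 − 470 = 0 → O_y = 1572 N.
ΣM about O: M_O − 660·sin24°·163 − (2.6·282)·329 − 100·642 − 470·480 = 0 → M_O = 574800 N·mm.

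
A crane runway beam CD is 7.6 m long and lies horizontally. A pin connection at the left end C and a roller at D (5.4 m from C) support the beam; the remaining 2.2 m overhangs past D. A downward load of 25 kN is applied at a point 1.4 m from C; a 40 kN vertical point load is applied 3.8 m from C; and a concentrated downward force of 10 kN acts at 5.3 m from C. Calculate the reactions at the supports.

ΣM about C: D_y·5.4 − 25·1.4 − 40·3.8 − 10·5.3 = 0 → D_y = 240/5.4 = 44.4444 ≈ 44.44 kN.
ΣF_y = 0: C_y + 44.4444 − 25 − 40 − 10 = 0 → C_y = 30.56 kN.
ΣF_x = 0: no horizontal applied forces, so C_x = 0.

C_x = 0, C_y = 30.56 kN, D_y = 44.44 kN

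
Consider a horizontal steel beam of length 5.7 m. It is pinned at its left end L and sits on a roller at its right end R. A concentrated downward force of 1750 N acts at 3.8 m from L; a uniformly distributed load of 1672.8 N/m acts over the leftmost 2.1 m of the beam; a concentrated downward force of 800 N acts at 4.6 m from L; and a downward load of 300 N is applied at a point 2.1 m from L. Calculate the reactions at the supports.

L_x = 0, L_y = 3793 N, R_y = 2570 N

Resultant of the distributed load: 1672.8 × 2.1 = 3512.88 N at 1.05 m from L.
Taking moments about L: R_y·5.7 − 1750·3.8 − (1672.8·2.1)·1.05 − 800·4.6 − 300·2.1 = 0 → R_y = 14648.524/5.7 = 2569.92 ≈ 2570 N.
ΣF_y = 0: L_y + 2569.92 − 1750 − 1672.8·2.1 − 800 − 300 = 0 → L_y = 3793 N.
ΣF_x = 0: no horizontal applied forces, so L_x = 0.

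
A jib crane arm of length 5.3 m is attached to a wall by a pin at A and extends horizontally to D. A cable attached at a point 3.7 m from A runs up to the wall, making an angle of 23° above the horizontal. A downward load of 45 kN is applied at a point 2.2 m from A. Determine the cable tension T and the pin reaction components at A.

ΣM about A: T·sin23°·3.7 − 45·2.2 = 0 → T = 99/(3.7·0.390731) = 68.4787 ≈ 68.48 kN.
ΣF_x = 0: A_x − T·cos23° = 0 → A_x = 68.4787 × 0.920505 = 63.03 kN.
ΣF_y = 0: A_y + T·sin23° − 45 = 0 → A_y = 45 − 68.4787 × 0.390731 = 18.24 kN.

T = 68.48 kN, A_x = 63.03 kN, A_y = 18.24 kN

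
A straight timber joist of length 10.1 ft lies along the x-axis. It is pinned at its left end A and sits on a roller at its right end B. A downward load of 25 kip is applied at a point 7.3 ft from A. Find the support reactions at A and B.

Moments about A: B_y·10.1 − 25·7.3 = 0 → B_y = 182.5/10.1 = 18.0693 ≈ 18.07 kip.
ΣF_y = 0: A_y + 18.0693 − 25 = 0 → A_y = 6.931 kip.
ΣF_x = 0: no horizontal applied forces, so A_x = 0.

A_x = 0, A_y = 6.931 kip, B_y = 18.07 kip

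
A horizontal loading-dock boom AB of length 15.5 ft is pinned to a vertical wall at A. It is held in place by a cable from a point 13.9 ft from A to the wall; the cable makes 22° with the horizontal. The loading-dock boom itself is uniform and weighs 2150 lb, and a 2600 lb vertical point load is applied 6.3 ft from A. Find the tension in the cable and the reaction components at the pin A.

T = 6346 lb, A_x = 5884 lb, A_y = 2373 lb

ΣM about A: T·sin22°·13.9 − 2150·7.75 − 2600·6.3 = 0 → T = 33042.5/(13.9·0.374607) = 6345.74 ≈ 6346 lb.
ΣF_x = 0: A_x − T·cos22° = 0 → A_x = 6345.74 × 0.927184 = 5884 lb.
ΣF_y = 0: A_y + T·sin22° − 2150 − 2600 = 0 → A_y = 4750 − 6345.74 × 0.374607 = 2373 lb.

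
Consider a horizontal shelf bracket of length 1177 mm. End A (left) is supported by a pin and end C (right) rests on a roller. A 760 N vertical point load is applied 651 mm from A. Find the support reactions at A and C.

A_x = 0, A_y = 339.6 N, C_y = 420.4 N

Taking moments about A: C_y·1177 − 760·651 = 0 → C_y = 494760/1177 = 420.357 ≈ 420.4 N.
ΣF_y = 0: A_y + 420.357 − 760 = 0 → A_y = 339.6 N.
ΣF_x = 0: no horizontal applied forces, so A_x = 0.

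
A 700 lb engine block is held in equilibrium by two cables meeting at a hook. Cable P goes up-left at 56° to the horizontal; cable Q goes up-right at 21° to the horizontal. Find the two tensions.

ΣF_x = 0: −T_P·cos56° + T_Q·cos21° = 0 → T_Q = 0.598977·T_P.
ΣF_y = 0: T_P·sin56° + T_Q·sin21° = 700.
Substitute: T_P·(0.829038 + 0.598977·0.358368) = 700 → T_P = 670.696 ≈ 670.7 lb.
Then T_Q = 0.598977 × 670.696 = 401.7 lb.

T_P = 670.7 lb, T_Q = 401.7 lb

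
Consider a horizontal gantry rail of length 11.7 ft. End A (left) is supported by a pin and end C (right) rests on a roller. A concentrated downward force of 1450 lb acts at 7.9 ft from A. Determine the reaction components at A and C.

A_x = 0, A_y = 470.9 lb, C_y = 979.1 lb

Moments about A: C_y·11.7 − 1450·7.9 = 0 → C_y = 11455/11.7 = 979.06 ≈ 979.1 lb.
ΣF_y = 0: A_y + 979.06 − 1450 = 0 → A_y = 470.9 lb.
ΣF_x = 0: no horizontal applied forces, so A_x = 0.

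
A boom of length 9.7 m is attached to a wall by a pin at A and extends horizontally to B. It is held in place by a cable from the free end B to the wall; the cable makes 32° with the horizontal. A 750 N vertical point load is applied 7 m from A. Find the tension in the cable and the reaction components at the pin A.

ΣM about A: T·sin32°·9.7 − 750·7 = 0 → T = 5250/(9.7·0.529919) = 1021.36 ≈ 1021 N.
ΣF_x = 0: A_x − T·cos32° = 0 → A_x = 1021.36 × 0.848048 = 866.2 N.
ΣF_y = 0: A_y + T·sin32° − 750 = 0 → A_y = 750 − 1021.36 × 0.529919 = 208.8 N.

T = 1021 N, A_x = 866.2 N, A_y = 208.8 N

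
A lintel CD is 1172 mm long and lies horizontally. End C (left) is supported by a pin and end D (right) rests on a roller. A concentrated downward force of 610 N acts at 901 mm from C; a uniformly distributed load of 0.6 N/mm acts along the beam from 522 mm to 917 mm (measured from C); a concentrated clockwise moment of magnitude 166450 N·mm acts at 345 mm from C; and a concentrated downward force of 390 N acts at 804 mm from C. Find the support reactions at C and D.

C_x = 0, C_y = 213.0 N, D_y = 1024 N

Resultant of the distributed load: 0.6 × 395 = 237 N at 719.5 mm from C.
ΣM about C: D_y·1172 − 610·901 − (0.6·395)·719.5 − 166450 − 390·804 = 0 → D_y = 1200141.5/1172 = 1024.01 ≈ 1024 N.
ΣF_y = 0: C_y + 1024.01 − 610 − 0.6·395 − 390 = 0 → C_y = 213.0 N.
ΣF_x = 0: no horizontal applied forces, so C_x = 0.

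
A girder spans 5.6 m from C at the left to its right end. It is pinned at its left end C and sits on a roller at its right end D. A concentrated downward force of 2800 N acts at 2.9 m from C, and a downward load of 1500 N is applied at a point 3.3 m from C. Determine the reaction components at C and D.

C_x = 0, C_y = 1966 N, D_y = 2334 N

Moments about C: D_y·5.6 − 2800·2.9 − 1500·3.3 = 0 → D_y = 13070/5.6 = 2333.93 ≈ 2334 N.
ΣF_y = 0: C_y + 2333.93 − 2800 − 1500 = 0 → C_y = 1966 N.
ΣF_x = 0: no horizontal applied forces, so C_x = 0.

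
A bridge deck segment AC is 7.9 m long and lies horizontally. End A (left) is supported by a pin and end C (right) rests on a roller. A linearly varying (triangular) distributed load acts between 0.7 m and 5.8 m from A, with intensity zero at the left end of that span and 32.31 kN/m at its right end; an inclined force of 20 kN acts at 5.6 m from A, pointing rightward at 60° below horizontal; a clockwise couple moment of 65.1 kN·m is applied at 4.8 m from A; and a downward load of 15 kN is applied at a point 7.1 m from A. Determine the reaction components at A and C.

Resultant of the triangular load: ½ × 32.31 × 5.1 = 82.3905 kN, acting at 4.1 m from A (one-third of the span from the peak).
Moments about A: C_y·7.9 − (½·32.31·5.1)·4.1 − 20·sin60°·5.6 − 65.1 − 15·7.1 = 0 → C_y = 606.396/7.9 = 76.759 ≈ 76.76 kN.
ΣF_y = 0: A_y + 76.759 − ½·32.31·5.1 − 20·sin60° − 15 = 0 → A_y = 37.95 kN.
ΣF_x = 0: A_x + 20·cos60° = 0 → A_x = -10.00 kN.

A_x = -10.00 kN, A_y = 37.95 kN, C_y = 76.76 kN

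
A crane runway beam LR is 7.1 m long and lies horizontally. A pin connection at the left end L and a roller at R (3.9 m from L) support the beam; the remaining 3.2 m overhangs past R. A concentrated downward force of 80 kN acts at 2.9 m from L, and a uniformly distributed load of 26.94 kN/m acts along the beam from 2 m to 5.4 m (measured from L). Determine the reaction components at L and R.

Resultant of the distributed load: 26.94 × 3.4 = 91.596 kN at 3.7 m from L.
ΣM about L: R_y·3.9 − 80·2.9 − (26.94·3.4)·3.7 = 0 → R_y = 570.9052/3.9 = 146.386 ≈ 146.4 kN.
ΣF_y = 0: L_y + 146.386 − 80 − 26.94·3.4 = 0 → L_y = 25.21 kN.
ΣF_x = 0: no horizontal applied forces, so L_x = 0.

L_x = 0, L_y = 25.21 kN, R_y = 146.4 kN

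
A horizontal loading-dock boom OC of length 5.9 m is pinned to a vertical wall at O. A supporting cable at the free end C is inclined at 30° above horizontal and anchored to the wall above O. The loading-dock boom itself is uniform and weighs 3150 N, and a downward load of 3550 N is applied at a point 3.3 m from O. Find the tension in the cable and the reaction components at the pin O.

T = 7121 N, O_x = 6167 N, O_y = 3139 N

ΣM about O: T·sin30°·5.9 − 3150·2.95 − 3550·3.3 = 0 → T = 21007.5/(5.9·0.5) = 7121.19 ≈ 7121 N.
ΣF_x = 0: O_x − T·cos30° = 0 → O_x = 7121.19 × 0.866025 = 6167 N.
ΣF_y = 0: O_y + T·sin30° − 3150 − 3550 = 0 → O_y = 6700 − 7121.19 × 0.5 = 3139 N.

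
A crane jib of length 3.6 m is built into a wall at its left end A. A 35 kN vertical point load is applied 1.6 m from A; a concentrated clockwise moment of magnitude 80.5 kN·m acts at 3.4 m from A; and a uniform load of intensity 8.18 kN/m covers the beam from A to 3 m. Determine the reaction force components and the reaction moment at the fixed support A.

A_x = 0, A_y = 59.54 kN, M_A = 173.3 kN·m

Resultant of the distributed load: 8.18 × 3 = 24.54 kN at 1.5 m from A.
ΣF_x = 0: A_x = 0.
ΣF_y = 0: A_y − 35 − 8.18·3 = 0 → A_y = 59.54 kN.
ΣM about A: M_A − 35·1.6 − 80.5 − (8.18·3)·1.5 = 0 → M_A = 173.3 kN·m.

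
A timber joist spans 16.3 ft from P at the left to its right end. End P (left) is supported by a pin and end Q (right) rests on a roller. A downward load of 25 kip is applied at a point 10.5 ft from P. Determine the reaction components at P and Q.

P_x = 0, P_y = 8.896 kip, Q_y = 16.10 kip

Moments about P: Q_y·16.3 − 25·10.5 = 0 → Q_y = 262.5/16.3 = 16.1043 ≈ 16.10 kip.
ΣF_y = 0: P_y + 16.1043 − 25 = 0 → P_y = 8.896 kip.
ΣF_x = 0: no horizontal applied forces, so P_x = 0.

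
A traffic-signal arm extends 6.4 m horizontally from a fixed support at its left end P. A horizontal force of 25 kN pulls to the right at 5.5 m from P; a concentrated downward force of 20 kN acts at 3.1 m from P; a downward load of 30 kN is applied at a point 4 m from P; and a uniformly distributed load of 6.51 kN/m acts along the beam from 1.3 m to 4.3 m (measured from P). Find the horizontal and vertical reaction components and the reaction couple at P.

P_x = -25.00 kN, P_y = 69.53 kN, M_P = 236.7 kN·m

Resultant of the distributed load: 6.51 × 3 = 19.53 kN at 2.8 m from P.
ΣF_x = 0: P_x + 25 = 0 → P_x = -25.00 kN.
ΣF_y = 0: P_y − 20 − 30 − 6.51·3 = 0 → P_y = 69.53 kN.
ΣM about P: M_P − 20·3.1 − 30·4 − (6.51·3)·2.8 = 0 → M_P = 236.7 kN·m.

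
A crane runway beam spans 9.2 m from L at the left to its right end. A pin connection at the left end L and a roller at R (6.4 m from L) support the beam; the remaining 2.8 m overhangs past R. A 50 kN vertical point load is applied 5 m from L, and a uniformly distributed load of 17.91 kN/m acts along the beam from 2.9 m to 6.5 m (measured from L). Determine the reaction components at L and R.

Resultant of the distributed load: 17.91 × 3.6 = 64.476 kN at 4.7 m from L.
ΣM about L: R_y·6.4 − 50·5 − (17.91·3.6)·4.7 = 0 → R_y = 553.0372/6.4 = 86.4121 ≈ 86.41 kN.
ΣF_y = 0: L_y + 86.4121 − 50 − 17.91·3.6 = 0 → L_y = 28.06 kN.
ΣF_x = 0: no horizontal applied forces, so L_x = 0.

L_x = 0, L_y = 28.06 kN, R_y = 86.41 kN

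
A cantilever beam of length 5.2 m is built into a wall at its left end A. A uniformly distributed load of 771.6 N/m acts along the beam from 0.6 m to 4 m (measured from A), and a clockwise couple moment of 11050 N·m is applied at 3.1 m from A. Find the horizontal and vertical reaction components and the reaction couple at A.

A_x = 0, A_y = 2623 N, M_A = 17080 N·m

Resultant of the distributed load: 771.6 × 3.4 = 2623.44 N at 2.3 m from A.
ΣF_x = 0: A_x = 0.
ΣF_y = 0: A_y − 771.6·3.4 = 0 → A_y = 2623 N.
ΣM about A: M_A − (771.6·3.4)·2.3 − 11050 = 0 → M_A = 17080 N·m.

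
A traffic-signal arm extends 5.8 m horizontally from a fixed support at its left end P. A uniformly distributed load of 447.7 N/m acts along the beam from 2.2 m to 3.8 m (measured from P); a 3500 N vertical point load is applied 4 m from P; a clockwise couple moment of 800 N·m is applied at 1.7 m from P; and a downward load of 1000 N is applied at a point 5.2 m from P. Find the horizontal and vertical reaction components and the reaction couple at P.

Resultant of the distributed load: 447.7 × 1.6 = 716.32 N at 3 m from P.
ΣF_x = 0: P_x = 0.
ΣF_y = 0: P_y − 447.7·1.6 − 3500 − 1000 = 0 → P_y = 5216 N.
ΣM about P: M_P − (447.7·1.6)·3 − 3500·4 − 800 − 1000·5.2 = 0 → M_P = 22150 N·m.

P_x = 0, P_y = 5216 N, M_P = 22150 N·m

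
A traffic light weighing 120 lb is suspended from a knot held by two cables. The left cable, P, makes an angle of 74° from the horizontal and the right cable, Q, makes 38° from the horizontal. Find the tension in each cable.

T_P = 102.0 lb, T_Q = 35.67 lb

ΣF_x = 0: −T_P·cos74° + T_Q·cos38° = 0 → T_Q = 0.349789·T_P.
ΣF_y = 0: T_P·sin74° + T_Q·sin38° = 120.
Substitute: T_P·(0.961262 + 0.349789·0.615661) = 120 → T_P = 101.988 ≈ 102.0 lb.
Then T_Q = 0.349789 × 101.988 = 35.67 lb.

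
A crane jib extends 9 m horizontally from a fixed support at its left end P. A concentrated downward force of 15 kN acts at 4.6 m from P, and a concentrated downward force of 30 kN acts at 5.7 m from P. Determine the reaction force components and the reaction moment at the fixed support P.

P_x = 0, P_y = 45.00 kN, M_P = 240.0 kN·m

ΣF_x = 0: P_x = 0.
ΣF_y = 0: P_y − 15 − 30 = 0 → P_y = 45.00 kN.
ΣM about P: M_P − 15·4.6 − 30·5.7 = 0 → M_P = 240.0 kN·m.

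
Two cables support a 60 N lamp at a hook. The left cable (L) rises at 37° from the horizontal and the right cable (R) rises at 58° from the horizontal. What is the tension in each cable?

T_L = 31.92 N, T_R = 48.10 N

ΣF_x = 0: −T_L·cos37° + T_R·cos58° = 0 → T_R = 1.50709·T_L.
ΣF_y = 0: T_L·sin37° + T_R·sin58° = 60.
Substitute: T_L·(0.601815 + 1.50709·0.848048) = 60 → T_L = 31.9166 ≈ 31.92 N.
Then T_R = 1.50709 × 31.9166 = 48.10 N.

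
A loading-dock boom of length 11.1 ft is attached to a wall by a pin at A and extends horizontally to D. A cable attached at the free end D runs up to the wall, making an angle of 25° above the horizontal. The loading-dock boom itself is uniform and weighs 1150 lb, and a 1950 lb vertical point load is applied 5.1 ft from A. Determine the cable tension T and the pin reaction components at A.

T = 3481 lb, A_x = 3154 lb, A_y = 1629 lb

ΣM about A: T·sin25°·11.1 − 1150·5.55 − 1950·5.1 = 0 → T = 16327.5/(11.1·0.422618) = 3480.56 ≈ 3481 lb.
ΣF_x = 0: A_x − T·cos25° = 0 → A_x = 3480.56 × 0.906308 = 3154 lb.
ΣF_y = 0: A_y + T·sin25° − 1150 − 1950 = 0 → A_y = 3100 − 3480.56 × 0.422618 = 1629 lb.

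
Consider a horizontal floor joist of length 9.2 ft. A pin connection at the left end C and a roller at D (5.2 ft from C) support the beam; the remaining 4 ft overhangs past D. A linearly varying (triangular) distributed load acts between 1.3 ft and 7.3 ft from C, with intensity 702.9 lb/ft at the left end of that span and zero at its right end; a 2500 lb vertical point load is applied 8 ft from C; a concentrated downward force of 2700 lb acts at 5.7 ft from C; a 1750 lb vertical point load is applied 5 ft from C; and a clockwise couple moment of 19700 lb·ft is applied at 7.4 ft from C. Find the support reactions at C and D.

C_x = 0, C_y = -4556 lb, D_y = 13620 lb

Resultant of the triangular load: ½ × 702.9 × 6 = 2108.7 lb, acting at 3.3 ft from C (one-third of the span from the peak).
Taking moments about C: D_y·5.2 − (½·702.9·6)·3.3 − 2500·8 − 2700·5.7 − 1750·5 − 19700 = 0 → D_y = 70798.71/5.2 = 13615.1 ≈ 13620 lb.
ΣF_y = 0: C_y + 13615.1 − ½·702.9·6 − 2500 − 2700 − 1750 = 0 → C_y = -4556 lb.
ΣF_x = 0: no horizontal applied forces, so C_x = 0.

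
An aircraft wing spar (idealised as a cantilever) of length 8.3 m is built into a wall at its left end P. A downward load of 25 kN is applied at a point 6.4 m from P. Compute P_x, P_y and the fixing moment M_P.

P_x = 0, P_y = 25.00 kN, M_P = 160.0 kN·m

ΣF_x = 0: P_x = 0.
ΣF_y = 0: P_y − 25 = 0 → P_y = 25.00 kN.
ΣM about P: M_P − 25·6.4 = 0 → M_P = 160.0 kN·m.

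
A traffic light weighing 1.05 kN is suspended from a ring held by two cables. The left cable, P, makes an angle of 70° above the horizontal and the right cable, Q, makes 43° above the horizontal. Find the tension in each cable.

T_P = 0.8342 kN, T_Q = 0.3901 kN

ΣF_x = 0: −T_P·cos70° + T_Q·cos43° = 0 → T_Q = 0.467654·T_P.
ΣF_y = 0: T_P·sin70° + T_Q·sin43° = 1.05.
Substitute: T_P·(0.939693 + 0.467654·0.681998) = 1.05 → T_P = 0.834239 ≈ 0.8342 kN.
Then T_Q = 0.467654 × 0.834239 = 0.3901 kN.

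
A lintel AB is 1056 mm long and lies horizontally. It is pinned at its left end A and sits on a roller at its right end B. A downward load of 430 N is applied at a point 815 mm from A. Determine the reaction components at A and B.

A_x = 0, A_y = 98.13 N, B_y = 331.9 N

Moments about A: B_y·1056 − 430·815 = 0 → B_y = 350450/1056 = 331.866 ≈ 331.9 N.
ΣF_y = 0: A_y + 331.866 − 430 = 0 → A_y = 98.13 N.
ΣF_x = 0: no horizontal applied forces, so A_x = 0.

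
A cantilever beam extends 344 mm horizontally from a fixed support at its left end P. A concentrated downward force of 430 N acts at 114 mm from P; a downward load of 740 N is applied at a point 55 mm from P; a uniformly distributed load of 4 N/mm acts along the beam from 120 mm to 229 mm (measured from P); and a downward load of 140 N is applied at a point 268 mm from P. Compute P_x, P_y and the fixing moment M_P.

P_x = 0, P_y = 1746 N, M_P = 203300 N·mm

Resultant of the distributed load: 4 × 109 = 436 N at 174.5 mm from P.
ΣF_x = 0: P_x = 0.
ΣF_y = 0: P_y − 430 − 740 − 4·109 − 140 = 0 → P_y = 1746 N.
ΣM about P: M_P − 430·114 − 740·55 − (4·109)·174.5 − 140·268 = 0 → M_P = 203300 N·mm.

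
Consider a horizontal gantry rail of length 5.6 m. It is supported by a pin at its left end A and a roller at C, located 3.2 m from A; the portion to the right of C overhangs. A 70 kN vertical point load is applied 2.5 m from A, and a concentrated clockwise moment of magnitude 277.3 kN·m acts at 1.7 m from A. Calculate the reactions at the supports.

A_x = 0, A_y = -71.34 kN, C_y = 141.3 kN

ΣM about A: C_y·3.2 − 70·2.5 − 277.3 = 0 → C_y = 452.3/3.2 = 141.344 ≈ 141.3 kN.
ΣF_y = 0: A_y + 141.344 − 70 = 0 → A_y = -71.34 kN.
ΣF_x = 0: no horizontal applied forces, so A_x = 0.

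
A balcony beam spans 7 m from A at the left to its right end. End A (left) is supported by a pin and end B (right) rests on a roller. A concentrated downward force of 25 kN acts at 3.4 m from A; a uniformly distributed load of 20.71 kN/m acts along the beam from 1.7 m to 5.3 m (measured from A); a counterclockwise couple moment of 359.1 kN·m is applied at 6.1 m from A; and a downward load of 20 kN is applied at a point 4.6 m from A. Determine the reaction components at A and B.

A_x = 0, A_y = 108.3 kN, B_y = 11.26 kN

Resultant of the distributed load: 20.71 × 3.6 = 74.556 kN at 3.5 m from A.
ΣM about A: B_y·7 − 25·3.4 − (20.71·3.6)·3.5 + 359.1 − 20·4.6 = 0 → B_y = 78.846/7 = 11.2637 ≈ 11.26 kN.
ΣF_y = 0: A_y + 11.2637 − 25 − 20.71·3.6 − 20 = 0 → A_y = 108.3 kN.
ΣF_x = 0: no horizontal applied forces, so A_x = 0.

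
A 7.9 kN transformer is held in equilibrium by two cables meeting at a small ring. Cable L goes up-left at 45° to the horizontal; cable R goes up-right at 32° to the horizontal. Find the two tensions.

T_L = 6.876 kN, T_R = 5.733 kN

ΣF_x = 0: −T_L·cos45° + T_R·cos32° = 0 → T_R = 0.833805·T_L.
ΣF_y = 0: T_L·sin45° + T_R·sin32° = 7.9.
Substitute: T_L·(0.707107 + 0.833805·0.529919) = 7.9 → T_L = 6.87581 ≈ 6.876 kN.
Then T_R = 0.833805 × 6.87581 = 5.733 kN.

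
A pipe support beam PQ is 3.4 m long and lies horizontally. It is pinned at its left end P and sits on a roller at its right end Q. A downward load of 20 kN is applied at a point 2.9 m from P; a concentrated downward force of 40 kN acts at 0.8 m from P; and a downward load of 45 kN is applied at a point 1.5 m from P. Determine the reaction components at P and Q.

P_x = 0, P_y = 58.68 kN, Q_y = 46.32 kN

Taking moments about P: Q_y·3.4 − 20·2.9 − 40·0.8 − 45·1.5 = 0 → Q_y = 157.5/3.4 = 46.3235 ≈ 46.32 kN.
ΣF_y = 0: P_y + 46.3235 − 20 − 40 − 45 = 0 → P_y = 58.68 kN.
ΣF_x = 0: no horizontal applied forces, so P_x = 0.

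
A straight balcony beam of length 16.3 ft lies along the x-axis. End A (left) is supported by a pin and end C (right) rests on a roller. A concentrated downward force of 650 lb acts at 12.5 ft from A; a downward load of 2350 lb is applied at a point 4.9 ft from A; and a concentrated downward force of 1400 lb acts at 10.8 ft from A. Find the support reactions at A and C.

Taking moments about A: C_y·16.3 − 650·12.5 − 2350·4.9 − 1400·10.8 = 0 → C_y = 34760/16.3 = 2132.52 ≈ 2133 lb.
ΣF_y = 0: A_y + 2132.52 − 650 − 2350 − 1400 = 0 → A_y = 2267 lb.
ΣF_x = 0: no horizontal applied forces, so A_x = 0.

A_x = 0, A_y = 2267 lb, C_y = 2133 lb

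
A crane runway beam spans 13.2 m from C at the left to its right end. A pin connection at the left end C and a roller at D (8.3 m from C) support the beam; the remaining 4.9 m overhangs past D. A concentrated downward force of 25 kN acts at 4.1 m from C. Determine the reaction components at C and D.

C_x = 0, C_y = 12.65 kN, D_y = 12.35 kN

Taking moments about C: D_y·8.3 − 25·4.1 = 0 → D_y = 102.5/8.3 = 12.3494 ≈ 12.35 kN.
ΣF_y = 0: C_y + 12.3494 − 25 = 0 → C_y = 12.65 kN.
ΣF_x = 0: no horizontal applied forces, so C_x = 0.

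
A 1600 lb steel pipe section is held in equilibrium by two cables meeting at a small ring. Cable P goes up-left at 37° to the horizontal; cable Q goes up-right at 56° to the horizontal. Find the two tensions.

T_P = 895.9 lb, T_Q = 1280 lb

ΣF_x = 0: −T_P·cos37° + T_Q·cos56° = 0 → T_Q = 1.42819·T_P.
ΣF_y = 0: T_P·sin37° + T_Q·sin56° = 1600.
Substitute: T_P·(0.601815 + 1.42819·0.829038) = 1600 → T_P = 895.938 ≈ 895.9 lb.
Then T_Q = 1.42819 × 895.938 = 1280 lb.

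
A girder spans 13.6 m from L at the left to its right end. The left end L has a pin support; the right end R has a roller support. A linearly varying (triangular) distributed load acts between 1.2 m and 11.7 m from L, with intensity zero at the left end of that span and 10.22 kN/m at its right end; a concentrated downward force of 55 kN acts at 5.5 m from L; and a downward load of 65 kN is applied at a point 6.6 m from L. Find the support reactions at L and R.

Resultant of the triangular load: ½ × 10.22 × 10.5 = 53.655 kN, acting at 8.2 m from L (one-third of the span from the peak).
Moments about L: R_y·13.6 − (½·10.22·10.5)·8.2 − 55·5.5 − 65·6.6 = 0 → R_y = 1171.471/13.6 = 86.1376 ≈ 86.14 kN.
ΣF_y = 0: L_y + 86.1376 − ½·10.22·10.5 − 55 − 65 = 0 → L_y = 87.52 kN.
ΣF_x = 0: no horizontal applied forces, so L_x = 0.

L_x = 0, L_y = 87.52 kN, R_y = 86.14 kN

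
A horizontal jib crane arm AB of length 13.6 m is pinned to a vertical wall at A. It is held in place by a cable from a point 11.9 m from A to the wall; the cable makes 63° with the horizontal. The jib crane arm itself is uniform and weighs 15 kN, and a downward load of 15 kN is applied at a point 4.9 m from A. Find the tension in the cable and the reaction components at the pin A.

ΣM about A: T·sin63°·11.9 − 15·6.8 − 15·4.9 = 0 → T = 175.5/(11.9·0.891007) = 16.5519 ≈ 16.55 kN.
ΣF_x = 0: A_x − T·cos63° = 0 → A_x = 16.5519 × 0.45399 = 7.514 kN.
ΣF_y = 0: A_y + T·sin63° − 15 − 15 = 0 → A_y = 30 − 16.5519 × 0.891007 = 15.25 kN.

T = 16.55 kN, A_x = 7.514 kN, A_y = 15.25 kN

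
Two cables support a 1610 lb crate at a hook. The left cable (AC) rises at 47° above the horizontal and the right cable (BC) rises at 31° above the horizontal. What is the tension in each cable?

ΣF_x = 0: −T_AC·cos47° + T_BC·cos31° = 0 → T_BC = 0.795642·T_AC.
ΣF_y = 0: T_AC·sin47° + T_BC·sin31° = 1610.
Substitute: T_AC·(0.731354 + 0.795642·0.515038) = 1610 → T_AC = 1410.87 ≈ 1411 lb.
Then T_BC = 0.795642 × 1410.87 = 1123 lb.

T_AC = 1411 lb, T_BC = 1123 lb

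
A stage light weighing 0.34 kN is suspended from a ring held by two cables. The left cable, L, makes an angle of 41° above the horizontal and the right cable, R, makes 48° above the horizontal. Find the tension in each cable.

T_L = 0.2275 kN, T_R = 0.2566 kN

ΣF_x = 0: −T_L·cos41° + T_R·cos48° = 0 → T_R = 1.1279·T_L.
ΣF_y = 0: T_L·sin41° + T_R·sin48° = 0.34.
Substitute: T_L·(0.656059 + 1.1279·0.743145) = 0.34 → T_L = 0.227539 ≈ 0.2275 kN.
Then T_R = 1.1279 × 0.227539 = 0.2566 kN.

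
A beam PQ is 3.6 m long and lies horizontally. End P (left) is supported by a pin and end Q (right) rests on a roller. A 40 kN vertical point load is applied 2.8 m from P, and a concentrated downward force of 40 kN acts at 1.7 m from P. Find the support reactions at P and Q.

P_x = 0, P_y = 30.00 kN, Q_y = 50.00 kN

ΣM about P: Q_y·3.6 − 40·2.8 − 40·1.7 = 0 → Q_y = 180/3.6 = 50.00 kN.
ΣF_y = 0: P_y + 50 − 40 − 40 = 0 → P_y = 30.00 kN.
ΣF_x = 0: no horizontal applied forces, so P_x = 0.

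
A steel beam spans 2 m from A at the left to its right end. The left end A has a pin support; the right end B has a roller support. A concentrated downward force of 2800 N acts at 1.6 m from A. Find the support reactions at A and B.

A_x = 0, A_y = 560.0 N, B_y = 2240 N

Moments about A: B_y·2 − 2800·1.6 = 0 → B_y = 4480/2 = 2240 N.
ΣF_y = 0: A_y + 2240 − 2800 = 0 → A_y = 560.0 N.
ΣF_x = 0: no horizontal applied forces, so A_x = 0.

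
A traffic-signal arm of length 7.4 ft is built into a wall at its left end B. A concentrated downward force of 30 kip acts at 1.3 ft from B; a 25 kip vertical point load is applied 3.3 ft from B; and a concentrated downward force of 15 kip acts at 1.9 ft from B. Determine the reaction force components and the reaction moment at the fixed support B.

ΣF_x = 0: B_x = 0.
ΣF_y = 0: B_y − 30 − 25 − 15 = 0 → B_y = 70.00 kip.
ΣM about B: M_B − 30·1.3 − 25·3.3 − 15·1.9 = 0 → M_B = 150.0 kip·ft.

B_x = 0, B_y = 70.00 kip, M_B = 150.0 kip·ft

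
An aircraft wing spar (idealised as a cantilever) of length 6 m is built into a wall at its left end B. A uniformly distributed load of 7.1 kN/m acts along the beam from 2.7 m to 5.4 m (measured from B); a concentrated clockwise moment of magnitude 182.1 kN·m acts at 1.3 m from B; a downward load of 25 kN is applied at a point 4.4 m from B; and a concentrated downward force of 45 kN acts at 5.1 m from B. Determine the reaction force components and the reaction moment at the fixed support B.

B_x = 0, B_y = 89.17 kN, M_B = 599.2 kN·m

Resultant of the distributed load: 7.1 × 2.7 = 19.17 kN at 4.05 m from B.
ΣF_x = 0: B_x = 0.
ΣF_y = 0: B_y − 7.1·2.7 − 25 − 45 = 0 → B_y = 89.17 kN.
ΣM about B: M_B − (7.1·2.7)·4.05 − 182.1 − 25·4.4 − 45·5.1 = 0 → M_B = 599.2 kN·m.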